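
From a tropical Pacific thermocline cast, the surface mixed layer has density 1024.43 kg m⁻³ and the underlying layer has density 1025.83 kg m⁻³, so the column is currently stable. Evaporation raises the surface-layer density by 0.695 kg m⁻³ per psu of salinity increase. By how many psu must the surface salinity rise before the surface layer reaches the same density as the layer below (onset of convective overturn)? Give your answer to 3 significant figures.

2.01 psu

Density deficit of the surface layer: 1025.83 − 1024.43 = 1.4 kg m⁻³.
Required change = 1.4 / 0.695 = 2.01 psu.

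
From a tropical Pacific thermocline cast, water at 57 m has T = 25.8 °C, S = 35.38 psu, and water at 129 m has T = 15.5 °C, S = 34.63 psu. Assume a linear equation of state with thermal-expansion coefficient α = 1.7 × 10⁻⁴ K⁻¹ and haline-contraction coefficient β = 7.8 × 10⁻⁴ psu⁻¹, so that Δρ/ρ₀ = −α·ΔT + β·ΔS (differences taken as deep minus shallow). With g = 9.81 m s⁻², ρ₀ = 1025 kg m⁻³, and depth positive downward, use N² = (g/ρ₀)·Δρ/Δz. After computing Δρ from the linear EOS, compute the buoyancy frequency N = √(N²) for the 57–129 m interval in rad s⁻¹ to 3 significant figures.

0.0126 rad s⁻¹

ΔT = -10.3 K, ΔS = -0.75 psu (deep − shallow).
Δρ/ρ₀ = −αΔT + βΔS = 1.751 × 10⁻³ − 5.85 × 10⁻⁴ = 1.166 × 10⁻³, so Δρ ≈ 1.195 kg m⁻³.
N² = (g/ρ₀)·Δρ/Δz = g·(Δρ/ρ₀)/Δz = 9.81 × 1.166 × 10⁻³ / 72 = 1.5887 × 10⁻⁴ s⁻².
N = √(1.5887 × 10⁻⁴) = 0.012604 rad s⁻¹ ≈ 0.0126 rad s⁻¹.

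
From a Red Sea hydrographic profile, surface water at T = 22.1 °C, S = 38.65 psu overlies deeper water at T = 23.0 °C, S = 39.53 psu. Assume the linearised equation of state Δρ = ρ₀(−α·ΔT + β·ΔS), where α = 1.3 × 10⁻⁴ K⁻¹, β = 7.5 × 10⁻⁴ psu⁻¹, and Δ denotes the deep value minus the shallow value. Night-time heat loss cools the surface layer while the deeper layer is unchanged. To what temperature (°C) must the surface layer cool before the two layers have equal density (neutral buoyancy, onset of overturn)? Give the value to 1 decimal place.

17.9 °C

Neutral buoyancy requires Δρ = 0, i.e. −α(T_deep − T_surf′) + β(S_deep − S_surf) = 0.
T_surf′ = T_deep − (β/α)·ΔS = 23.0 − (7.5 × 10⁻⁴/1.3 × 10⁻⁴)·(+0.88) = 17.923 °C.
Cooling required: 22.1 − (17.923) = 4.177 °C.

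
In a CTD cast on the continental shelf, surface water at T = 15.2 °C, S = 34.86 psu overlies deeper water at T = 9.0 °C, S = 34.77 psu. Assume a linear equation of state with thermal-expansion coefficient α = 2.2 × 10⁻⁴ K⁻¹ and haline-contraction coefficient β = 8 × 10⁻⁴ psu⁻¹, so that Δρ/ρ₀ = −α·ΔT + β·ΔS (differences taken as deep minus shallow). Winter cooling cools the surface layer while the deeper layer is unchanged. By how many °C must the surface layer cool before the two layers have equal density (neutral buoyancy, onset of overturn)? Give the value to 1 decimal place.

5.9 °C

Neutral buoyancy requires Δρ = 0, i.e. −α(T_deep − T_surf′) + β(S_deep − S_surf) = 0.
T_surf′ = T_deep − (β/α)·ΔS = 9.0 − (8 × 10⁻⁴/2.2 × 10⁻⁴)·(-0.09) = 9.327 °C.
Cooling required: 15.2 − (9.327) = 5.873 °C.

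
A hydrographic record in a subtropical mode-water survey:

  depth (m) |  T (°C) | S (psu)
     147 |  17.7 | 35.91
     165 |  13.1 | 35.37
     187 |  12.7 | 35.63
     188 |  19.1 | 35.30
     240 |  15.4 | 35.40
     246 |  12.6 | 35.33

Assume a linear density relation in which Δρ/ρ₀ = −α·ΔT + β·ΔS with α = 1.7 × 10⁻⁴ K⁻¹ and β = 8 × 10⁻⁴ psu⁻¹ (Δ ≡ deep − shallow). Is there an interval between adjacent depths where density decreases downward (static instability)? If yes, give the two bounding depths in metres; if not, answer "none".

187–188 m

Evaluate Δρ/ρ₀ = −αΔT + βΔS across each adjacent pair:
  147–165 m: −αΔT+βΔS = −(1.7 × 10⁻⁴)(-4.6)+(8 × 10⁻⁴)(-0.54) = 3.5 × 10⁻⁴ → stable
  165–187 m: −αΔT+βΔS = −(1.7 × 10⁻⁴)(-0.4)+(8 × 10⁻⁴)(+0.26) = 2.8 × 10⁻⁴ → stable
  187–188 m: −αΔT+βΔS = −(1.7 × 10⁻⁴)(+6.4)+(8 × 10⁻⁴)(-0.33) = -1.4 × 10⁻³ → UNSTABLE
  188–240 m: −αΔT+βΔS = −(1.7 × 10⁻⁴)(-3.7)+(8 × 10⁻⁴)(+0.10) = 7.1 × 10⁻⁴ → stable
  240–246 m: −αΔT+βΔS = −(1.7 × 10⁻⁴)(-2.8)+(8 × 10⁻⁴)(-0.07) = 4.2 × 10⁻⁴ → stable
The 187–188 m interval has Δρ < 0: lighter water underlies denser water.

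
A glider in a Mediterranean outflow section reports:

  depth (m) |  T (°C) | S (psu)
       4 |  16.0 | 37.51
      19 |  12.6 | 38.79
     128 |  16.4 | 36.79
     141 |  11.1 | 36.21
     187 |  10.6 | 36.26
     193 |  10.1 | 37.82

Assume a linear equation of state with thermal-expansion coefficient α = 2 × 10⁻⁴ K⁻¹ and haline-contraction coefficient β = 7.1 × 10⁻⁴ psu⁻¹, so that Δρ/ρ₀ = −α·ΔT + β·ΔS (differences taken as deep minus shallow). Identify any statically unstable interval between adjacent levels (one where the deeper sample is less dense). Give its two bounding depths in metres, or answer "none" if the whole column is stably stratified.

19–128 m

Evaluate Δρ/ρ₀ = −αΔT + βΔS across each adjacent pair:
  4–19 m: −αΔT+βΔS = −(2 × 10⁻⁴)(-3.4)+(7.1 × 10⁻⁴)(+1.28) = 1.6 × 10⁻³ → stable
  19–128 m: −αΔT+βΔS = −(2 × 10⁻⁴)(+3.8)+(7.1 × 10⁻⁴)(-2.00) = -2.2 × 10⁻³ → UNSTABLE
  128–141 m: −αΔT+βΔS = −(2 × 10⁻⁴)(-5.3)+(7.1 × 10⁻⁴)(-0.58) = 6.5 × 10⁻⁴ → stable
  141–187 m: −αΔT+βΔS = −(2 × 10⁻⁴)(-0.5)+(7.1 × 10⁻⁴)(+0.05) = 1.4 × 10⁻⁴ → stable
  187–193 m: −αΔT+βΔS = −(2 × 10⁻⁴)(-0.5)+(7.1 × 10⁻⁴)(+1.56) = 1.2 × 10⁻³ → stable
The 19–128 m interval has Δρ < 0: lighter water underlies denser water.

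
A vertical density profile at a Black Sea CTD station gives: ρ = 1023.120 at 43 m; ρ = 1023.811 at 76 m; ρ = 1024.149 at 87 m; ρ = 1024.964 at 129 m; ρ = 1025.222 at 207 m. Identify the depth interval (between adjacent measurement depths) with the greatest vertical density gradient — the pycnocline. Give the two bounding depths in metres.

Compute the density gradient over each adjacent pair:
  43–76 m: Δρ/Δz = 0.691/33 = 0.021 kg m⁻⁴
  76–87 m: Δρ/Δz = 0.338/11 = 0.031 kg m⁻⁴
  87–129 m: Δρ/Δz = 0.815/42 = 0.019 kg m⁻⁴
  129–207 m: Δρ/Δz = 0.258/78 = 3.3 × 10⁻³ kg m⁻⁴
The largest gradient is in the 76–87 m interval — the pycnocline.

76–87 m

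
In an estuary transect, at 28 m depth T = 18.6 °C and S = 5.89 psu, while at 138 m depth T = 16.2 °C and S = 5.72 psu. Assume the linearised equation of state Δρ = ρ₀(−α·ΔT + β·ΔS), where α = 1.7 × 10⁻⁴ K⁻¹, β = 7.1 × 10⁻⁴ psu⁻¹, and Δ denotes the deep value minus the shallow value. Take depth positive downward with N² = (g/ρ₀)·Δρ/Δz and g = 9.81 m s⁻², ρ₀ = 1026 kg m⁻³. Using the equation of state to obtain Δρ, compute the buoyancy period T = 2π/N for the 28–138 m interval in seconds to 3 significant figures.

ΔT = -2.4 K, ΔS = -0.17 psu (deep − shallow).
Δρ/ρ₀ = −αΔT + βΔS = 4.08 × 10⁻⁴ − 1.207 × 10⁻⁴ = 2.873 × 10⁻⁴, so Δρ ≈ 0.2948 kg m⁻³.
N² = (g/ρ₀)·Δρ/Δz = g·(Δρ/ρ₀)/Δz = 9.81 × 2.873 × 10⁻⁴ / 110 = 2.5622 × 10⁻⁵ s⁻².
N = √(2.5622 × 10⁻⁵) = 5.0618 × 10⁻³ rad s⁻¹ → T = 2π/N = 1.2413 × 10³ s ≈ 1.24 × 10³ s.

1.24 × 10³ s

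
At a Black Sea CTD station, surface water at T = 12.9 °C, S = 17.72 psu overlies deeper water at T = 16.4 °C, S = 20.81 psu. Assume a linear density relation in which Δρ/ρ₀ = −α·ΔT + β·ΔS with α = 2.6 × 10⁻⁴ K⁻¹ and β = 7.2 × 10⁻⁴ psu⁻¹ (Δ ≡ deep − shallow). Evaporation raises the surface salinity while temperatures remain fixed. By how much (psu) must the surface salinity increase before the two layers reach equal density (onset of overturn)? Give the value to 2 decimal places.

Neutral buoyancy requires −α(T_deep − T_surf) + β(S_deep − S_surf′) = 0.
S_surf′ = S_deep − (α/β)·ΔT = 20.81 − (2.6 × 10⁻⁴/7.2 × 10⁻⁴)·(+3.5) = 19.5461 psu.
Increase required: 19.5461 − 17.72 = 1.8261 psu.

1.83 psu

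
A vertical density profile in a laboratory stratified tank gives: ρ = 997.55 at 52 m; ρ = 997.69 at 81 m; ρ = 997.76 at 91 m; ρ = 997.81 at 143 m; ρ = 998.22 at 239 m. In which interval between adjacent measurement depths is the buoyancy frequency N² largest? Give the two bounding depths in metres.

Compute the density gradient over each adjacent pair:
  52–81 m: Δρ/Δz = 0.14/29 = 4.8 × 10⁻³ kg m⁻⁴
  81–91 m: Δρ/Δz = 0.07/10 = 7.0 × 10⁻³ kg m⁻⁴
  91–143 m: Δρ/Δz = 0.05/52 = 9.6 × 10⁻⁴ kg m⁻⁴
  143–239 m: Δρ/Δz = 0.41/96 = 4.3 × 10⁻³ kg m⁻⁴
The largest gradient is in the 81–91 m interval — the pycnocline.

81–91 m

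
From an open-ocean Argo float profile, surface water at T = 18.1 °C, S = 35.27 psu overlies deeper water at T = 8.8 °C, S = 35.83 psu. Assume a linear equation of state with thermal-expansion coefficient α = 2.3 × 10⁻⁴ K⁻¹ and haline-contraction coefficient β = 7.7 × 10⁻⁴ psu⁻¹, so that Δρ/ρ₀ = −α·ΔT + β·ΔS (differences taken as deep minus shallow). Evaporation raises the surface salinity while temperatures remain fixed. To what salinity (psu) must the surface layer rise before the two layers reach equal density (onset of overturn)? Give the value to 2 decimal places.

38.61 psu

Neutral buoyancy requires −α(T_deep − T_surf) + β(S_deep − S_surf′) = 0.
S_surf′ = S_deep − (α/β)·ΔT = 35.83 − (2.3 × 10⁻⁴/7.7 × 10⁻⁴)·(-9.3) = 38.6079 psu.
Increase required: 38.6079 − 35.27 = 3.3379 psu.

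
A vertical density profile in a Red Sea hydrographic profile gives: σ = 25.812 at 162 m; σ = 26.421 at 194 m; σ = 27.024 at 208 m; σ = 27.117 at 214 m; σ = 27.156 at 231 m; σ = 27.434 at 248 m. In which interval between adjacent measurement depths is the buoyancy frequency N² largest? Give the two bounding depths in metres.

194–208 m

Compute the density gradient over each adjacent pair:
  162–194 m: Δρ/Δz = 0.609/32 = 0.019 kg m⁻⁴
  194–208 m: Δρ/Δz = 0.603/14 = 0.043 kg m⁻⁴
  208–214 m: Δρ/Δz = 0.093/6 = 0.015 kg m⁻⁴
  214–231 m: Δρ/Δz = 0.039/17 = 2.3 × 10⁻³ kg m⁻⁴
  231–248 m: Δρ/Δz = 0.278/17 = 0.016 kg m⁻⁴
The largest gradient is in the 194–208 m interval — the pycnocline.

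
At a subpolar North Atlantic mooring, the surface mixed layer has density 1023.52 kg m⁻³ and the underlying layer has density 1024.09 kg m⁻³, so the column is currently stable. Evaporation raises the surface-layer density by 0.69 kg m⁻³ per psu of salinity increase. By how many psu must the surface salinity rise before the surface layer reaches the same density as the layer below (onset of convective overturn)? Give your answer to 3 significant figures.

Density deficit of the surface layer: 1024.09 − 1023.52 = 0.57 kg m⁻³.
Required change = 0.57 / 0.69 = 0.826 psu.

0.826 psu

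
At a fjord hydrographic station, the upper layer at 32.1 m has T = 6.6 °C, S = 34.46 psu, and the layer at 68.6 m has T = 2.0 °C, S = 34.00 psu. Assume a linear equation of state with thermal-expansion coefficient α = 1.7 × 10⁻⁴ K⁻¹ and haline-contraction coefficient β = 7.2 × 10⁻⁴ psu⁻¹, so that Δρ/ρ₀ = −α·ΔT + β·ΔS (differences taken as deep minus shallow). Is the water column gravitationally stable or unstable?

stable

ΔT = 2.0 − 6.6 = -4.6 K and ΔS = 34.00 − 34.46 = -0.46 psu (deep − shallow).
−αΔT = 7.82 × 10⁻⁴; βΔS = -3.312 × 10⁻⁴; sum Δρ/ρ₀ = 4.508 × 10⁻⁴.
Δρ/ρ₀ > 0, so Δρ > 0: deeper water is denser → statically stable.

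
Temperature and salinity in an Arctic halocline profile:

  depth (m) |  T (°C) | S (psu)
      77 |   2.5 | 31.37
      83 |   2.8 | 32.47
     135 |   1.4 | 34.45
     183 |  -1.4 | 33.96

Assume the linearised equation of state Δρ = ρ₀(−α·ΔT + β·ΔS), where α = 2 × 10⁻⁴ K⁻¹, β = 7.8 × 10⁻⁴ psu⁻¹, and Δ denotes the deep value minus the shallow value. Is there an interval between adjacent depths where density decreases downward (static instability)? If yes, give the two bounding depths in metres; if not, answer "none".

none

Evaluate Δρ/ρ₀ = −αΔT + βΔS across each adjacent pair:
  77–83 m: −αΔT+βΔS = −(2 × 10⁻⁴)(+0.3)+(7.8 × 10⁻⁴)(+1.10) = 8.0 × 10⁻⁴ → stable
  83–135 m: −αΔT+βΔS = −(2 × 10⁻⁴)(-1.4)+(7.8 × 10⁻⁴)(+1.98) = 1.8 × 10⁻³ → stable
  135–183 m: −αΔT+βΔS = −(2 × 10⁻⁴)(-2.8)+(7.8 × 10⁻⁴)(-0.49) = 1.8 × 10⁻⁴ → stable
Every interval has Δρ > 0: the column is stably stratified throughout.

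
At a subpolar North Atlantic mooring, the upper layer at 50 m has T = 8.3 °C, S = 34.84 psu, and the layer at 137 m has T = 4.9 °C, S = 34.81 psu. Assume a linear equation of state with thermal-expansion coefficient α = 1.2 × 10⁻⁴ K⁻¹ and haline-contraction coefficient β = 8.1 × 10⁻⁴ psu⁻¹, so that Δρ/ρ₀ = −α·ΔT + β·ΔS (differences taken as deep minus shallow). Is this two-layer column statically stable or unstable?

stable

ΔT = 4.9 − 8.3 = -3.4 K and ΔS = 34.81 − 34.84 = -0.03 psu (deep − shallow).
−αΔT = 4.08 × 10⁻⁴; βΔS = -2.43 × 10⁻⁵; sum Δρ/ρ₀ = 3.837 × 10⁻⁴.
Δρ/ρ₀ > 0, so Δρ > 0: deeper water is denser → statically stable.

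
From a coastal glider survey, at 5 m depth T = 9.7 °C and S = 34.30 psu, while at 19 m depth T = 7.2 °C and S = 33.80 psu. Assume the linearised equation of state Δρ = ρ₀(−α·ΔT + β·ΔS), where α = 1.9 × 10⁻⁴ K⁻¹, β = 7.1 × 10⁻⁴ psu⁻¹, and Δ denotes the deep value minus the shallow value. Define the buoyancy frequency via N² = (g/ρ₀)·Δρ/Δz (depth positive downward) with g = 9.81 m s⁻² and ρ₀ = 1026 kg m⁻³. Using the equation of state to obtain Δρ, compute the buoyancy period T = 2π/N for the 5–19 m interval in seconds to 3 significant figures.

685 s

ΔT = -2.5 K, ΔS = -0.50 psu (deep − shallow).
Δρ/ρ₀ = −αΔT + βΔS = 4.75 × 10⁻⁴ − 3.55 × 10⁻⁴ = 1.20 × 10⁻⁴, so Δρ ≈ 0.1231 kg m⁻³.
N² = (g/ρ₀)·Δρ/Δz = g·(Δρ/ρ₀)/Δz = 9.81 × 1.20 × 10⁻⁴ / 14 = 8.4086 × 10⁻⁵ s⁻².
N = √(8.4086 × 10⁻⁵) = 9.1698 × 10⁻³ rad s⁻¹ → T = 2π/N = 685.20 s ≈ 685 s.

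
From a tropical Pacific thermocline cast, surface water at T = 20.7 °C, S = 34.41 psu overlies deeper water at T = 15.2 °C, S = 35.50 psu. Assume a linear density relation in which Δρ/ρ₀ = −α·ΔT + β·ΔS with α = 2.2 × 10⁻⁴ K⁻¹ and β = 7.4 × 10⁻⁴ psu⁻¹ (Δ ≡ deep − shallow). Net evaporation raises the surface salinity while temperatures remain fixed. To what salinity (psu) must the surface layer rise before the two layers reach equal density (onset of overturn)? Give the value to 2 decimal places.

Neutral buoyancy requires −α(T_deep − T_surf) + β(S_deep − S_surf′) = 0.
S_surf′ = S_deep − (α/β)·ΔT = 35.50 − (2.2 × 10⁻⁴/7.4 × 10⁻⁴)·(-5.5) = 37.1351 psu.
Increase required: 37.1351 − 34.41 = 2.7251 psu.

37.14 psu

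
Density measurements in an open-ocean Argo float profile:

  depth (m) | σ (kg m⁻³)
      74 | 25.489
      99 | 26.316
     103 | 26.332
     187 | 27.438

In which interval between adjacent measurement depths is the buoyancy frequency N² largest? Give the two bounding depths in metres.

74–99 m

Compute the density gradient over each adjacent pair:
  74–99 m: Δρ/Δz = 0.827/25 = 0.033 kg m⁻⁴
  99–103 m: Δρ/Δz = 0.016/4 = 4.0 × 10⁻³ kg m⁻⁴
  103–187 m: Δρ/Δz = 1.106/84 = 0.013 kg m⁻⁴
The largest gradient is in the 74–99 m interval — the pycnocline.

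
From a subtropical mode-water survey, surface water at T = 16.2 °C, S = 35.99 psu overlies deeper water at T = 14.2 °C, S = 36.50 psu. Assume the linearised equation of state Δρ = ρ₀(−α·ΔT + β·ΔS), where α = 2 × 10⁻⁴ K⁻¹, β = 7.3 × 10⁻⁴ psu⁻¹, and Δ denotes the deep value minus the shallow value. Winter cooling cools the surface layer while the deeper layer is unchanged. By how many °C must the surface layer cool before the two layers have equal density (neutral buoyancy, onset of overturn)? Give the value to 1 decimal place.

3.9 °C

Neutral buoyancy requires Δρ = 0, i.e. −α(T_deep − T_surf′) + β(S_deep − S_surf) = 0.
T_surf′ = T_deep − (β/α)·ΔS = 14.2 − (7.3 × 10⁻⁴/2 × 10⁻⁴)·(+0.51) = 12.338 °C.
Cooling required: 16.2 − (12.338) = 3.862 °C.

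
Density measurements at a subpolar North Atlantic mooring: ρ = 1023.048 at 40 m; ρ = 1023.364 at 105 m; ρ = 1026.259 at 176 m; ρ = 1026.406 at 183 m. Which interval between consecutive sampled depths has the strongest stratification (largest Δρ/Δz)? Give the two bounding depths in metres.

Compute the density gradient over each adjacent pair:
  40–105 m: Δρ/Δz = 0.316/65 = 4.9 × 10⁻³ kg m⁻⁴
  105–176 m: Δρ/Δz = 2.895/71 = 0.041 kg m⁻⁴
  176–183 m: Δρ/Δz = 0.147/7 = 0.021 kg m⁻⁴
The largest gradient is in the 105–176 m interval — the pycnocline.

105–176 m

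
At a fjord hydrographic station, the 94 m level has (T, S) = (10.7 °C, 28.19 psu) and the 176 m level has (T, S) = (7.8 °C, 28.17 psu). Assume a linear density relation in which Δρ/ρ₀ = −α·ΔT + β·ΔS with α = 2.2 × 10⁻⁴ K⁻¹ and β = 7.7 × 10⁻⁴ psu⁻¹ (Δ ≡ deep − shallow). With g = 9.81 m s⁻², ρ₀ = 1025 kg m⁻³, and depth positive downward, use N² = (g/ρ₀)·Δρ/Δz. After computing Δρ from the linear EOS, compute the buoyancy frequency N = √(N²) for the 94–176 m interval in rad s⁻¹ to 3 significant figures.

ΔT = -2.9 K, ΔS = -0.02 psu (deep − shallow).
Δρ/ρ₀ = −αΔT + βΔS = 6.38 × 10⁻⁴ − 1.54 × 10⁻⁵ = 6.226 × 10⁻⁴, so Δρ ≈ 0.6382 kg m⁻³.
N² = (g/ρ₀)·Δρ/Δz = g·(Δρ/ρ₀)/Δz = 9.81 × 6.226 × 10⁻⁴ / 82 = 7.4484 × 10⁻⁵ s⁻².
N = √(7.4484 × 10⁻⁵) = 8.6304 × 10⁻³ rad s⁻¹ ≈ 8.63 × 10⁻³ rad s⁻¹.

8.63 × 10⁻³ rad s⁻¹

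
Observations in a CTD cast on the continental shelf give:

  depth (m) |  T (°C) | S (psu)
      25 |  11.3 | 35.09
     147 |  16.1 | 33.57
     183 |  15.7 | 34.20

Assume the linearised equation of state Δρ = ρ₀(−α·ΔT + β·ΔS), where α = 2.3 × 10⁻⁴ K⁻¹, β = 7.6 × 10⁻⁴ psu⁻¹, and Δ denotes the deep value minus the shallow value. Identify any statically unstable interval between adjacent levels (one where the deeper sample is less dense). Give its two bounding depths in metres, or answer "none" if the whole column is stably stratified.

25–147 m

Evaluate Δρ/ρ₀ = −αΔT + βΔS across each adjacent pair:
  25–147 m: −αΔT+βΔS = −(2.3 × 10⁻⁴)(+4.8)+(7.6 × 10⁻⁴)(-1.52) = -2.3 × 10⁻³ → UNSTABLE
  147–183 m: −αΔT+βΔS = −(2.3 × 10⁻⁴)(-0.4)+(7.6 × 10⁻⁴)(+0.63) = 5.7 × 10⁻⁴ → stable
The 25–147 m interval has Δρ < 0: lighter water underlies denser water.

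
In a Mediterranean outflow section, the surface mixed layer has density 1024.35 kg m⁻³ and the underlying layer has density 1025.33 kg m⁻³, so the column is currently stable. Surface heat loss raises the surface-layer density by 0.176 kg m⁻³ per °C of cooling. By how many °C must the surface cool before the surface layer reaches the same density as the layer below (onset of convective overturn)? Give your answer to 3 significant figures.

Density deficit of the surface layer: 1025.33 − 1024.35 = 0.98 kg m⁻³.
Required change = 0.98 / 0.176 = 5.57 °C.

5.57 °C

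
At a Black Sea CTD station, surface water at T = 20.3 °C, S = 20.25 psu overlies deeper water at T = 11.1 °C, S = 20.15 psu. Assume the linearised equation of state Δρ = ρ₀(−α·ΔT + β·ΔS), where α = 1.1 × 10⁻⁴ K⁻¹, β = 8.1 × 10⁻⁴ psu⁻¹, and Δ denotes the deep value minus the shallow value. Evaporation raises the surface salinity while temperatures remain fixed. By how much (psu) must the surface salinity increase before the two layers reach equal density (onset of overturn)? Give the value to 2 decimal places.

1.15 psu

Neutral buoyancy requires −α(T_deep − T_surf) + β(S_deep − S_surf′) = 0.
S_surf′ = S_deep − (α/β)·ΔT = 20.15 − (1.1 × 10⁻⁴/8.1 × 10⁻⁴)·(-9.2) = 21.3994 psu.
Increase required: 21.3994 − 20.25 = 1.1494 psu.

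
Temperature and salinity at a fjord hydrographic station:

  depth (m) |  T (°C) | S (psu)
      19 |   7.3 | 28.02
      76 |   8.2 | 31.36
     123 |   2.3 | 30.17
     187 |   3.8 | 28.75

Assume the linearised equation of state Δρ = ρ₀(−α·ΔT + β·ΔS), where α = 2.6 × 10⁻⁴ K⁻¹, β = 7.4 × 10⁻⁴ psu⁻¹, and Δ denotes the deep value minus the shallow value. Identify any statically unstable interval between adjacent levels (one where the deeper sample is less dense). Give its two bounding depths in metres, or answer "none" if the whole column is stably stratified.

Evaluate Δρ/ρ₀ = −αΔT + βΔS across each adjacent pair:
  19–76 m: −αΔT+βΔS = −(2.6 × 10⁻⁴)(+0.9)+(7.4 × 10⁻⁴)(+3.34) = 2.2 × 10⁻³ → stable
  76–123 m: −αΔT+βΔS = −(2.6 × 10⁻⁴)(-5.9)+(7.4 × 10⁻⁴)(-1.19) = 6.5 × 10⁻⁴ → stable
  123–187 m: −αΔT+βΔS = −(2.6 × 10⁻⁴)(+1.5)+(7.4 × 10⁻⁴)(-1.42) = -1.4 × 10⁻³ → UNSTABLE
The 123–187 m interval has Δρ < 0: lighter water underlies denser water.

123–187 m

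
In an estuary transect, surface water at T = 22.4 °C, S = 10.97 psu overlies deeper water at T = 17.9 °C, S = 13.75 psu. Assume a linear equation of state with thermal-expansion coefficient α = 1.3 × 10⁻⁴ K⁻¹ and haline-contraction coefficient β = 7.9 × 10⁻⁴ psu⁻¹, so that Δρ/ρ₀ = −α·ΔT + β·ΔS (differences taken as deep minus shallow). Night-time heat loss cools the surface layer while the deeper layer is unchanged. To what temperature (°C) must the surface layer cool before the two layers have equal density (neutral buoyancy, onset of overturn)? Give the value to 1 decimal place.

1.0 °C

Neutral buoyancy requires Δρ = 0, i.e. −α(T_deep − T_surf′) + β(S_deep − S_surf) = 0.
T_surf′ = T_deep − (β/α)·ΔS = 17.9 − (7.9 × 10⁻⁴/1.3 × 10⁻⁴)·(+2.78) = 1.006 °C.
Cooling required: 22.4 − (1.006) = 21.394 °C.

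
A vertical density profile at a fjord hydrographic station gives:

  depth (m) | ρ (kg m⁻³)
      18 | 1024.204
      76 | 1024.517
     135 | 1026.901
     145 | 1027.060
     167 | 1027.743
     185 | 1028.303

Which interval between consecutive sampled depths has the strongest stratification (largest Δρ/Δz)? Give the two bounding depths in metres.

Compute the density gradient over each adjacent pair:
  18–76 m: Δρ/Δz = 0.313/58 = 5.4 × 10⁻³ kg m⁻⁴
  76–135 m: Δρ/Δz = 2.384/59 = 0.040 kg m⁻⁴
  135–145 m: Δρ/Δz = 0.159/10 = 0.016 kg m⁻⁴
  145–167 m: Δρ/Δz = 0.683/22 = 0.031 kg m⁻⁴
  167–185 m: Δρ/Δz = 0.560/18 = 0.031 kg m⁻⁴
The largest gradient is in the 76–135 m interval — the pycnocline.

76–135 m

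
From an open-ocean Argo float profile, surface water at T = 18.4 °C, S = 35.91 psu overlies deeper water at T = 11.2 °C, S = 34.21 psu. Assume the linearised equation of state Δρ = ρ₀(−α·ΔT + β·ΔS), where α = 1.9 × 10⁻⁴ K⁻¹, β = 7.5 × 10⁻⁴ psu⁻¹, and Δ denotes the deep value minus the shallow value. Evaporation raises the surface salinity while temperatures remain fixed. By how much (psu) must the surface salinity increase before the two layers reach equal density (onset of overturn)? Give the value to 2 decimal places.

0.12 psu

Neutral buoyancy requires −α(T_deep − T_surf) + β(S_deep − S_surf′) = 0.
S_surf′ = S_deep − (α/β)·ΔT = 34.21 − (1.9 × 10⁻⁴/7.5 × 10⁻⁴)·(-7.2) = 36.0340 psu.
Increase required: 36.0340 − 35.91 = 0.1240 psu.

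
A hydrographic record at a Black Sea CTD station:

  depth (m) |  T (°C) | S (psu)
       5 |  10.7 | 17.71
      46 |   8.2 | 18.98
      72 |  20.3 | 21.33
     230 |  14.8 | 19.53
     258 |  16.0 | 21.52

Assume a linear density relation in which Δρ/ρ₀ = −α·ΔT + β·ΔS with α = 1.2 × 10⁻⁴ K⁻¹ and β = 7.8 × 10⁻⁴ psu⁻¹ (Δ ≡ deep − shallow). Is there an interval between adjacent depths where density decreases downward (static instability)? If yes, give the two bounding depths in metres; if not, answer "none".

Evaluate Δρ/ρ₀ = −αΔT + βΔS across each adjacent pair:
  5–46 m: −αΔT+βΔS = −(1.2 × 10⁻⁴)(-2.5)+(7.8 × 10⁻⁴)(+1.27) = 1.3 × 10⁻³ → stable
  46–72 m: −αΔT+βΔS = −(1.2 × 10⁻⁴)(+12.1)+(7.8 × 10⁻⁴)(+2.35) = 3.8 × 10⁻⁴ → stable
  72–230 m: −αΔT+βΔS = −(1.2 × 10⁻⁴)(-5.5)+(7.8 × 10⁻⁴)(-1.80) = -7.4 × 10⁻⁴ → UNSTABLE
  230–258 m: −αΔT+βΔS = −(1.2 × 10⁻⁴)(+1.2)+(7.8 × 10⁻⁴)(+1.99) = 1.4 × 10⁻³ → stable
The 72–230 m interval has Δρ < 0: lighter water underlies denser water.

72–230 m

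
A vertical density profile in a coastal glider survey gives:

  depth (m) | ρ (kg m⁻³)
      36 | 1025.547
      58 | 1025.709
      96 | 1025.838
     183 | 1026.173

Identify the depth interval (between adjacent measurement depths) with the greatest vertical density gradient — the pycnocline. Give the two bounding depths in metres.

36–58 m

Compute the density gradient over each adjacent pair:
  36–58 m: Δρ/Δz = 0.162/22 = 7.4 × 10⁻³ kg m⁻⁴
  58–96 m: Δρ/Δz = 0.129/38 = 3.4 × 10⁻³ kg m⁻⁴
  96–183 m: Δρ/Δz = 0.335/87 = 3.9 × 10⁻³ kg m⁻⁴
The largest gradient is in the 36–58 m interval — the pycnocline.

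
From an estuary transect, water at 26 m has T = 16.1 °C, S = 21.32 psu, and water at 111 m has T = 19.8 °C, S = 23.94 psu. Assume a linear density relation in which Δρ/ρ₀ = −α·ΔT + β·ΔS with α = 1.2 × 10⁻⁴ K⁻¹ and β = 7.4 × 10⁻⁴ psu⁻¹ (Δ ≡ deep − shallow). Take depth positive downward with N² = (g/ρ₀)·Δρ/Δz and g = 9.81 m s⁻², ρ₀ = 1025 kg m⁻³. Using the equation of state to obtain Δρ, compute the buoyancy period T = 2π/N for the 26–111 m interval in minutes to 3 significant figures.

ΔT = +3.7 K, ΔS = +2.62 psu (deep − shallow).
Δρ/ρ₀ = −αΔT + βΔS = -4.44 × 10⁻⁴ + 1.9388 × 10⁻³ = 1.4948 × 10⁻³, so Δρ ≈ 1.532 kg m⁻³.
N² = (g/ρ₀)·Δρ/Δz = g·(Δρ/ρ₀)/Δz = 9.81 × 1.4948 × 10⁻³ / 85 = 1.7252 × 10⁻⁴ s⁻².
N = √(1.7252 × 10⁻⁴) = 0.013135 rad s⁻¹ → T = 2π/N = 478.35 s = 7.9725 min ≈ 7.97 min.

7.97 min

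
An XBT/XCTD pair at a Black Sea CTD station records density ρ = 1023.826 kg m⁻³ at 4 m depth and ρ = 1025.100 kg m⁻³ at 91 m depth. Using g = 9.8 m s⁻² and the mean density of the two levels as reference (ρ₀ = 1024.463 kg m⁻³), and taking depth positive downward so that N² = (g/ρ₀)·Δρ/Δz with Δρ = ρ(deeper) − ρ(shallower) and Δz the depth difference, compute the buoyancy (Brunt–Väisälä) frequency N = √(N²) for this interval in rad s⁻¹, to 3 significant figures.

Δρ = 1025.100 − 1023.826 = 1.274 kg m⁻³ over Δz = 91 − 4 = 87 m.
N² = (9.8/1024.463) × (1.274/87) = 1.4008 × 10⁻⁴ s⁻².
N = √(1.4008 × 10⁻⁴) = 0.011836 rad s⁻¹ ≈ 0.0118 rad s⁻¹.

0.0118 rad s⁻¹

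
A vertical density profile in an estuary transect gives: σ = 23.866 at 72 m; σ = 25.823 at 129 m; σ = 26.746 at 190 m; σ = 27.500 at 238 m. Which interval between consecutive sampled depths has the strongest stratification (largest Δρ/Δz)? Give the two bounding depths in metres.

72–129 m

Compute the density gradient over each adjacent pair:
  72–129 m: Δρ/Δz = 1.957/57 = 0.034 kg m⁻⁴
  129–190 m: Δρ/Δz = 0.923/61 = 0.015 kg m⁻⁴
  190–238 m: Δρ/Δz = 0.754/48 = 0.016 kg m⁻⁴
The largest gradient is in the 72–129 m interval — the pycnocline.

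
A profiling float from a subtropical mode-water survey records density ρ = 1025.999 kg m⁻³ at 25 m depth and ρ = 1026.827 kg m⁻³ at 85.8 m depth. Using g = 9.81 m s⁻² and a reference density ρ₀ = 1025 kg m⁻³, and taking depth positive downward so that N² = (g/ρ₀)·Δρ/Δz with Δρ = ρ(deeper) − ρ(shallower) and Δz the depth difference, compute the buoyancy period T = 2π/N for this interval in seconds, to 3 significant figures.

550 s

Δρ = 1026.827 − 1025.999 = 0.828 kg m⁻³ over Δz = 85.8 − 25 = 60.8 m.
N² = (9.81/1025) × (0.828/60.8) = 1.3034 × 10⁻⁴ s⁻².
N = √(1.3034 × 10⁻⁴) = 0.011417 rad s⁻¹, so T = 2π/N = 550.34 s ≈ 550 s.
A positive N² confirms static stability across the interval.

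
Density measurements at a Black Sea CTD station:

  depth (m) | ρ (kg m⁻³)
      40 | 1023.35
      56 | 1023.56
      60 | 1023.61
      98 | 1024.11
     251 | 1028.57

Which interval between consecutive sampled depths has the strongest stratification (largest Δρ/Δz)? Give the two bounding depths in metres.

98–251 m

Compute the density gradient over each adjacent pair:
  40–56 m: Δρ/Δz = 0.21/16 = 0.013 kg m⁻⁴
  56–60 m: Δρ/Δz = 0.05/4 = 0.013 kg m⁻⁴
  60–98 m: Δρ/Δz = 0.50/38 = 0.013 kg m⁻⁴
  98–251 m: Δρ/Δz = 4.46/153 = 0.029 kg m⁻⁴
The largest gradient is in the 98–251 m interval — the pycnocline.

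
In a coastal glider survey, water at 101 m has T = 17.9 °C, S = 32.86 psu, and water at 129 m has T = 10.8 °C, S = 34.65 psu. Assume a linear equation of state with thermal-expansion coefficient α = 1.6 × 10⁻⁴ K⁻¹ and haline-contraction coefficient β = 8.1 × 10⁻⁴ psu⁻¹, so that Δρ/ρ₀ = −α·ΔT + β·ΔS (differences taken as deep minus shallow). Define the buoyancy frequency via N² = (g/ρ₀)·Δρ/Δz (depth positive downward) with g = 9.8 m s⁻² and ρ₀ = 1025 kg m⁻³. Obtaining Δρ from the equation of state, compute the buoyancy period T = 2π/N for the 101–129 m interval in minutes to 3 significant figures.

3.48 min

ΔT = -7.1 K, ΔS = +1.79 psu (deep − shallow).
Δρ/ρ₀ = −αΔT + βΔS = 1.136 × 10⁻³ + 1.4499 × 10⁻³ = 2.5859 × 10⁻³, so Δρ ≈ 2.651 kg m⁻³.
N² = (g/ρ₀)·Δρ/Δz = g·(Δρ/ρ₀)/Δz = 9.8 × 2.5859 × 10⁻³ / 28 = 9.0507 × 10⁻⁴ s⁻².
N = √(9.0507 × 10⁻⁴) = 0.030084 rad s⁻¹ → T = 2π/N = 208.85 s = 3.4808 min ≈ 3.48 min.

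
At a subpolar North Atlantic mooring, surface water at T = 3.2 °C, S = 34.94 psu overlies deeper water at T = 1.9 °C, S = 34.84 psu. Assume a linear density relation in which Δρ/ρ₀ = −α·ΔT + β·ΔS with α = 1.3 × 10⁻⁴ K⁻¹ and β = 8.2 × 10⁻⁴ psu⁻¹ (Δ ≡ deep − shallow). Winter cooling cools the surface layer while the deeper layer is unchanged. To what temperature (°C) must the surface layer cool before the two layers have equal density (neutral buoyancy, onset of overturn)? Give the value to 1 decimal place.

Neutral buoyancy requires Δρ = 0, i.e. −α(T_deep − T_surf′) + β(S_deep − S_surf) = 0.
T_surf′ = T_deep − (β/α)·ΔS = 1.9 − (8.2 × 10⁻⁴/1.3 × 10⁻⁴)·(-0.10) = 2.531 °C.
Cooling required: 3.2 − (2.531) = 0.669 °C.

2.5 °C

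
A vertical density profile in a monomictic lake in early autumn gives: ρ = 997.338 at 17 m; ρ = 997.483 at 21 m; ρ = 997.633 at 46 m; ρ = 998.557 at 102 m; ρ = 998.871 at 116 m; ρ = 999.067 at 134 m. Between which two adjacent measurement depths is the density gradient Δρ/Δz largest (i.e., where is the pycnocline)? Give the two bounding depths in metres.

17–21 m

Compute the density gradient over each adjacent pair:
  17–21 m: Δρ/Δz = 0.145/4 = 0.036 kg m⁻⁴
  21–46 m: Δρ/Δz = 0.150/25 = 6.0 × 10⁻³ kg m⁻⁴
  46–102 m: Δρ/Δz = 0.924/56 = 0.017 kg m⁻⁴
  102–116 m: Δρ/Δz = 0.314/14 = 0.022 kg m⁻⁴
  116–134 m: Δρ/Δz = 0.196/18 = 0.011 kg m⁻⁴
The largest gradient is in the 17–21 m interval — the pycnocline.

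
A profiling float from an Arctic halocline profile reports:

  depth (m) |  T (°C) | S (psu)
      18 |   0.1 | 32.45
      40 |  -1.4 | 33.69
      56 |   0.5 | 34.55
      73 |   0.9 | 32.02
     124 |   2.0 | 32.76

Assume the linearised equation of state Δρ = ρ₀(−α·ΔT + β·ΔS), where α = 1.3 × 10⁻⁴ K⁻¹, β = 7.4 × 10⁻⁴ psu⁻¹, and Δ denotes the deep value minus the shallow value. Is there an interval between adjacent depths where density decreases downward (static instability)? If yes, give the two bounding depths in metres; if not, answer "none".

56–73 m

Evaluate Δρ/ρ₀ = −αΔT + βΔS across each adjacent pair:
  18–40 m: −αΔT+βΔS = −(1.3 × 10⁻⁴)(-1.5)+(7.4 × 10⁻⁴)(+1.24) = 1.1 × 10⁻³ → stable
  40–56 m: −αΔT+βΔS = −(1.3 × 10⁻⁴)(+1.9)+(7.4 × 10⁻⁴)(+0.86) = 3.9 × 10⁻⁴ → stable
  56–73 m: −αΔT+βΔS = −(1.3 × 10⁻⁴)(+0.4)+(7.4 × 10⁻⁴)(-2.53) = -1.9 × 10⁻³ → UNSTABLE
  73–124 m: −αΔT+βΔS = −(1.3 × 10⁻⁴)(+1.1)+(7.4 × 10⁻⁴)(+0.74) = 4.0 × 10⁻⁴ → stable
The 56–73 m interval has Δρ < 0: lighter water underlies denser water.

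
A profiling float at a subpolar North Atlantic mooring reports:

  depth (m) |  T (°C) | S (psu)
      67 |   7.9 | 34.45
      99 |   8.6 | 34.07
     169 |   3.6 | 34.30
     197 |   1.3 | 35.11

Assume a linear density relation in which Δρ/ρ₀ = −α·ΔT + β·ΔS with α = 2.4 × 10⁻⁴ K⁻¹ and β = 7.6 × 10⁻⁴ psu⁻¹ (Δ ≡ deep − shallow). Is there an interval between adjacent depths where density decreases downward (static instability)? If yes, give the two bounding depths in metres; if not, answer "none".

Evaluate Δρ/ρ₀ = −αΔT + βΔS across each adjacent pair:
  67–99 m: −αΔT+βΔS = −(2.4 × 10⁻⁴)(+0.7)+(7.6 × 10⁻⁴)(-0.38) = -4.6 × 10⁻⁴ → UNSTABLE
  99–169 m: −αΔT+βΔS = −(2.4 × 10⁻⁴)(-5.0)+(7.6 × 10⁻⁴)(+0.23) = 1.4 × 10⁻³ → stable
  169–197 m: −αΔT+βΔS = −(2.4 × 10⁻⁴)(-2.3)+(7.6 × 10⁻⁴)(+0.81) = 1.2 × 10⁻³ → stable
The 67–99 m interval has Δρ < 0: lighter water underlies denser water.

67–99 m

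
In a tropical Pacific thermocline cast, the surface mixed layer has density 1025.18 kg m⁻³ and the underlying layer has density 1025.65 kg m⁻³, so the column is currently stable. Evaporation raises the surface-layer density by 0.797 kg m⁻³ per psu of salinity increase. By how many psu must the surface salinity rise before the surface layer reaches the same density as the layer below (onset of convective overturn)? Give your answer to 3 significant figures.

Density deficit of the surface layer: 1025.65 − 1025.18 = 0.47 kg m⁻³.
Required change = 0.47 / 0.797 = 0.590 psu.

0.590 psu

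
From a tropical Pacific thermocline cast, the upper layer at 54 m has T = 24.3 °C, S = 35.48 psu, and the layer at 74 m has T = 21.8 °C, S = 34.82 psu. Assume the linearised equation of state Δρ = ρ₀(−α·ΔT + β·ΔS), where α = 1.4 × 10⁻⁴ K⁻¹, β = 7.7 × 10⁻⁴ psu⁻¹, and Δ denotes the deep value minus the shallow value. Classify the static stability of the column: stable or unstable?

unstable

ΔT = 21.8 − 24.3 = -2.5 K and ΔS = 34.82 − 35.48 = -0.66 psu (deep − shallow).
−αΔT = 3.50 × 10⁻⁴; βΔS = -5.082 × 10⁻⁴; sum Δρ/ρ₀ = -1.582 × 10⁻⁴.
Δρ/ρ₀ < 0, so Δρ < 0: deeper water is lighter → statically unstable; the column would overturn.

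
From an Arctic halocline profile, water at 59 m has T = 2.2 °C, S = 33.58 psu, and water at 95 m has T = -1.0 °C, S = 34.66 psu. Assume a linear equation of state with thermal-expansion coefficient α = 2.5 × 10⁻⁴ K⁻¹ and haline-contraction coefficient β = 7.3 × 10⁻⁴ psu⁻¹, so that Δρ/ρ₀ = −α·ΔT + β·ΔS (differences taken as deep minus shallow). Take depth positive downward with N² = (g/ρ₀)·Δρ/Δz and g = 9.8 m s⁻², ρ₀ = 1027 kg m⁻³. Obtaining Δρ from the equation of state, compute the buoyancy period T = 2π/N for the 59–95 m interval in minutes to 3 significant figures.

ΔT = -3.2 K, ΔS = +1.08 psu (deep − shallow).
Δρ/ρ₀ = −αΔT + βΔS = 8.00 × 10⁻⁴ + 7.884 × 10⁻⁴ = 1.5884 × 10⁻³, so Δρ ≈ 1.631 kg m⁻³.
N² = (g/ρ₀)·Δρ/Δz = g·(Δρ/ρ₀)/Δz = 9.8 × 1.5884 × 10⁻³ / 36 = 4.3240 × 10⁻⁴ s⁻².
N = √(4.3240 × 10⁻⁴) = 0.020794 rad s⁻¹ → T = 2π/N = 302.16 s = 5.0360 min ≈ 5.04 min.

5.04 min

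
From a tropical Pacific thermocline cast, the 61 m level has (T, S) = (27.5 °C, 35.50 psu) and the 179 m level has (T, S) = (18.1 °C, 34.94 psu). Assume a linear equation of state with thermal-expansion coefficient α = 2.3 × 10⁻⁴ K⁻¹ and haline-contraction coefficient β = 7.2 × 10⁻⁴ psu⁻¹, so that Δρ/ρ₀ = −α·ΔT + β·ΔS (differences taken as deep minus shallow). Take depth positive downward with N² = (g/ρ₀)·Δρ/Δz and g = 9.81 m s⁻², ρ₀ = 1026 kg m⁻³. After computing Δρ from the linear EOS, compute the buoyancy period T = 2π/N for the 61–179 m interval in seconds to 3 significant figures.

ΔT = -9.4 K, ΔS = -0.56 psu (deep − shallow).
Δρ/ρ₀ = −αΔT + βΔS = 2.162 × 10⁻³ − 4.032 × 10⁻⁴ = 1.7588 × 10⁻³, so Δρ ≈ 1.805 kg m⁻³.
N² = (g/ρ₀)·Δρ/Δz = g·(Δρ/ρ₀)/Δz = 9.81 × 1.7588 × 10⁻³ / 118 = 1.4622 × 10⁻⁴ s⁻².
N = √(1.4622 × 10⁻⁴) = 0.012092 rad s⁻¹ → T = 2π/N = 519.62 s ≈ 520 s.

520 s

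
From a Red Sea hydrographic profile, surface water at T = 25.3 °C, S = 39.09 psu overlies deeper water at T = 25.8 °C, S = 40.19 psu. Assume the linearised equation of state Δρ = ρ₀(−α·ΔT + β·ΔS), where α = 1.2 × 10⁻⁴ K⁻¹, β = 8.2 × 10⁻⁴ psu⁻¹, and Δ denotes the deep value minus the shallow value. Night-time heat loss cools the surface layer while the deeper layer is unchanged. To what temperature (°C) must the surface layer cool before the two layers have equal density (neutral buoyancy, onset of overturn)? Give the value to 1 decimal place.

Neutral buoyancy requires Δρ = 0, i.e. −α(T_deep − T_surf′) + β(S_deep − S_surf) = 0.
T_surf′ = T_deep − (β/α)·ΔS = 25.8 − (8.2 × 10⁻⁴/1.2 × 10⁻⁴)·(+1.10) = 18.283 °C.
Cooling required: 25.3 − (18.283) = 7.017 °C.

18.3 °C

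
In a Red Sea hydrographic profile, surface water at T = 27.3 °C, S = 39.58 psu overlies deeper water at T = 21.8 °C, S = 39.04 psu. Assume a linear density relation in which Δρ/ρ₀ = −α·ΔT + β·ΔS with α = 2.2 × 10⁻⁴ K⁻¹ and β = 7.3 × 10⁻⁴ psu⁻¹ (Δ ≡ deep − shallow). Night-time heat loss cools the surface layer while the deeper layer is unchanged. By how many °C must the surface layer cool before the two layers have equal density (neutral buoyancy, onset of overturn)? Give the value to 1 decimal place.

3.7 °C

Neutral buoyancy requires Δρ = 0, i.e. −α(T_deep − T_surf′) + β(S_deep − S_surf) = 0.
T_surf′ = T_deep − (β/α)·ΔS = 21.8 − (7.3 × 10⁻⁴/2.2 × 10⁻⁴)·(-0.54) = 23.592 °C.
Cooling required: 27.3 − (23.592) = 3.708 °C.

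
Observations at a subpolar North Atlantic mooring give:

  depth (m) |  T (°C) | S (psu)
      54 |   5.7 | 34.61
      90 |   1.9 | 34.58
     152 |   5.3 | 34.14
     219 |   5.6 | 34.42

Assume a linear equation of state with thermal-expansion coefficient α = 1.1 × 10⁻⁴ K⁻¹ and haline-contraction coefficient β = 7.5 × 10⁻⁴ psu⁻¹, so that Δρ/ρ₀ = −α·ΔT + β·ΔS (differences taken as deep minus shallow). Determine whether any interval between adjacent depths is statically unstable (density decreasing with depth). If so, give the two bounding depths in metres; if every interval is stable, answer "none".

Evaluate Δρ/ρ₀ = −αΔT + βΔS across each adjacent pair:
  54–90 m: −αΔT+βΔS = −(1.1 × 10⁻⁴)(-3.8)+(7.5 × 10⁻⁴)(-0.03) = 4.0 × 10⁻⁴ → stable
  90–152 m: −αΔT+βΔS = −(1.1 × 10⁻⁴)(+3.4)+(7.5 × 10⁻⁴)(-0.44) = -7.0 × 10⁻⁴ → UNSTABLE
  152–219 m: −αΔT+βΔS = −(1.1 × 10⁻⁴)(+0.3)+(7.5 × 10⁻⁴)(+0.28) = 1.8 × 10⁻⁴ → stable
The 90–152 m interval has Δρ < 0: lighter water underlies denser water.

90–152 m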